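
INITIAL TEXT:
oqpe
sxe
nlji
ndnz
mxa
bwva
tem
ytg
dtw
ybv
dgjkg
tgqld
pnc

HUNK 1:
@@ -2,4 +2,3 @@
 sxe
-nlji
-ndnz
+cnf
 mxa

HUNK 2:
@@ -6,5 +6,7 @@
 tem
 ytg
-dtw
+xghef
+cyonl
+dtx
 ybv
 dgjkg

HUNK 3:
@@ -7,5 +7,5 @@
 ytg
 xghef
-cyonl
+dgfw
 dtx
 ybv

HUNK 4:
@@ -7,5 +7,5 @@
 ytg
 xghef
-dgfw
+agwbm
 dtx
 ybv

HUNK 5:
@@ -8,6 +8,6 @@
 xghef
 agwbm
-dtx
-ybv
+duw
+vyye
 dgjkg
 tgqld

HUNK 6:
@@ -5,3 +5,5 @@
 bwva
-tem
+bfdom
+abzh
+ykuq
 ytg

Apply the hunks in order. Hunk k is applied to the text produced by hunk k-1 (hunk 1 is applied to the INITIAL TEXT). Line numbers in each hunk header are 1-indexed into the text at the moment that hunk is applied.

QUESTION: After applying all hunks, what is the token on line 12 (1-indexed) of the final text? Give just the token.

Hunk 1: at line 2 remove [nlji,ndnz] add [cnf] -> 12 lines: oqpe sxe cnf mxa bwva tem ytg dtw ybv dgjkg tgqld pnc
Hunk 2: at line 6 remove [dtw] add [xghef,cyonl,dtx] -> 14 lines: oqpe sxe cnf mxa bwva tem ytg xghef cyonl dtx ybv dgjkg tgqld pnc
Hunk 3: at line 7 remove [cyonl] add [dgfw] -> 14 lines: oqpe sxe cnf mxa bwva tem ytg xghef dgfw dtx ybv dgjkg tgqld pnc
Hunk 4: at line 7 remove [dgfw] add [agwbm] -> 14 lines: oqpe sxe cnf mxa bwva tem ytg xghef agwbm dtx ybv dgjkg tgqld pnc
Hunk 5: at line 8 remove [dtx,ybv] add [duw,vyye] -> 14 lines: oqpe sxe cnf mxa bwva tem ytg xghef agwbm duw vyye dgjkg tgqld pnc
Hunk 6: at line 5 remove [tem] add [bfdom,abzh,ykuq] -> 16 lines: oqpe sxe cnf mxa bwva bfdom abzh ykuq ytg xghef agwbm duw vyye dgjkg tgqld pnc
Final line 12: duw

Answer: duw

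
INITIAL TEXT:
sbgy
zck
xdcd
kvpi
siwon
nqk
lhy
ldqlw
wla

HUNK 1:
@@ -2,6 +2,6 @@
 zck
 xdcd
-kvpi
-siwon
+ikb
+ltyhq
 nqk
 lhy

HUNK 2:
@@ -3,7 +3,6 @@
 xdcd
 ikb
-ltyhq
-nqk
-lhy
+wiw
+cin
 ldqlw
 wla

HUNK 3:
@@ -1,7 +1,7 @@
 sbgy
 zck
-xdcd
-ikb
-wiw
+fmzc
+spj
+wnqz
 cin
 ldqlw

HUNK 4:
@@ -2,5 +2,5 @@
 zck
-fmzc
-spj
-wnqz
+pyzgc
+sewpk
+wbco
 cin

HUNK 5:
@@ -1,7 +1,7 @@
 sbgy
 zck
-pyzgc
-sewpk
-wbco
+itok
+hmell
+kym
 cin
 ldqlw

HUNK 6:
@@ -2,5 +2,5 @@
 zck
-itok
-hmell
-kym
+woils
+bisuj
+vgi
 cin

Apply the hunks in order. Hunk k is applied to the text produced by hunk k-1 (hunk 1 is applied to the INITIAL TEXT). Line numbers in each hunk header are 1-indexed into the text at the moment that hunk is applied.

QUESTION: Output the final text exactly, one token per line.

Answer: sbgy
zck
woils
bisuj
vgi
cin
ldqlw
wla

Derivation:
Hunk 1: at line 2 remove [kvpi,siwon] add [ikb,ltyhq] -> 9 lines: sbgy zck xdcd ikb ltyhq nqk lhy ldqlw wla
Hunk 2: at line 3 remove [ltyhq,nqk,lhy] add [wiw,cin] -> 8 lines: sbgy zck xdcd ikb wiw cin ldqlw wla
Hunk 3: at line 1 remove [xdcd,ikb,wiw] add [fmzc,spj,wnqz] -> 8 lines: sbgy zck fmzc spj wnqz cin ldqlw wla
Hunk 4: at line 2 remove [fmzc,spj,wnqz] add [pyzgc,sewpk,wbco] -> 8 lines: sbgy zck pyzgc sewpk wbco cin ldqlw wla
Hunk 5: at line 1 remove [pyzgc,sewpk,wbco] add [itok,hmell,kym] -> 8 lines: sbgy zck itok hmell kym cin ldqlw wla
Hunk 6: at line 2 remove [itok,hmell,kym] add [woils,bisuj,vgi] -> 8 lines: sbgy zck woils bisuj vgi cin ldqlw wla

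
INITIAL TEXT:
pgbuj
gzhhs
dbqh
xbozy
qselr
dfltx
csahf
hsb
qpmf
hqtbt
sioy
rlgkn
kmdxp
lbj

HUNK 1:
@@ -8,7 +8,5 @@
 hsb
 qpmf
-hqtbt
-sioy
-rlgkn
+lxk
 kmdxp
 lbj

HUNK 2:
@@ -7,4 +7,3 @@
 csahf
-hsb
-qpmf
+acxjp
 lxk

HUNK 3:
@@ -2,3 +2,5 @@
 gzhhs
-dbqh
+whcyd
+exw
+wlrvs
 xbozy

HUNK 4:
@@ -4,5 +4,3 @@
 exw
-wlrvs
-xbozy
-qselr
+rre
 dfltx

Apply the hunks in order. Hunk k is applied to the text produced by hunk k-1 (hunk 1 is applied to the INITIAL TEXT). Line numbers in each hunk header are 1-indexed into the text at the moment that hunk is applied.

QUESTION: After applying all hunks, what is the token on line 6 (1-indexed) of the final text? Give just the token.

Answer: dfltx

Derivation:
Hunk 1: at line 8 remove [hqtbt,sioy,rlgkn] add [lxk] -> 12 lines: pgbuj gzhhs dbqh xbozy qselr dfltx csahf hsb qpmf lxk kmdxp lbj
Hunk 2: at line 7 remove [hsb,qpmf] add [acxjp] -> 11 lines: pgbuj gzhhs dbqh xbozy qselr dfltx csahf acxjp lxk kmdxp lbj
Hunk 3: at line 2 remove [dbqh] add [whcyd,exw,wlrvs] -> 13 lines: pgbuj gzhhs whcyd exw wlrvs xbozy qselr dfltx csahf acxjp lxk kmdxp lbj
Hunk 4: at line 4 remove [wlrvs,xbozy,qselr] add [rre] -> 11 lines: pgbuj gzhhs whcyd exw rre dfltx csahf acxjp lxk kmdxp lbj
Final line 6: dfltx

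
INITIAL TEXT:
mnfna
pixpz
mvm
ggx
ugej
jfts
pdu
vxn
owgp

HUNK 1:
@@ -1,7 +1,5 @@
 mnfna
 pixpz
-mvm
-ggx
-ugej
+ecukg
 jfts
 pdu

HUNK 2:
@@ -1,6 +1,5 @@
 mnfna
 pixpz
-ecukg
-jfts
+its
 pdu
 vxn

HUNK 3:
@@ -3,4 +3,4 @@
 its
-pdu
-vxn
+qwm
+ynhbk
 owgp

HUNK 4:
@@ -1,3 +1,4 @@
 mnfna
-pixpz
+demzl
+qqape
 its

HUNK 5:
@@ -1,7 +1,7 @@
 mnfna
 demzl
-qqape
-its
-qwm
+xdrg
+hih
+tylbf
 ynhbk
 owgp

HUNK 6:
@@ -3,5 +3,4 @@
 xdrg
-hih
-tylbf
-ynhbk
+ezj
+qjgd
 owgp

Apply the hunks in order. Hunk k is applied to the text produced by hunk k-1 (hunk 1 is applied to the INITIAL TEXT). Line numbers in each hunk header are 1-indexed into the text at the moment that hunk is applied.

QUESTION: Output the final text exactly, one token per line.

Hunk 1: at line 1 remove [mvm,ggx,ugej] add [ecukg] -> 7 lines: mnfna pixpz ecukg jfts pdu vxn owgp
Hunk 2: at line 1 remove [ecukg,jfts] add [its] -> 6 lines: mnfna pixpz its pdu vxn owgp
Hunk 3: at line 3 remove [pdu,vxn] add [qwm,ynhbk] -> 6 lines: mnfna pixpz its qwm ynhbk owgp
Hunk 4: at line 1 remove [pixpz] add [demzl,qqape] -> 7 lines: mnfna demzl qqape its qwm ynhbk owgp
Hunk 5: at line 1 remove [qqape,its,qwm] add [xdrg,hih,tylbf] -> 7 lines: mnfna demzl xdrg hih tylbf ynhbk owgp
Hunk 6: at line 3 remove [hih,tylbf,ynhbk] add [ezj,qjgd] -> 6 lines: mnfna demzl xdrg ezj qjgd owgp

Answer: mnfna
demzl
xdrg
ezj
qjgd
owgp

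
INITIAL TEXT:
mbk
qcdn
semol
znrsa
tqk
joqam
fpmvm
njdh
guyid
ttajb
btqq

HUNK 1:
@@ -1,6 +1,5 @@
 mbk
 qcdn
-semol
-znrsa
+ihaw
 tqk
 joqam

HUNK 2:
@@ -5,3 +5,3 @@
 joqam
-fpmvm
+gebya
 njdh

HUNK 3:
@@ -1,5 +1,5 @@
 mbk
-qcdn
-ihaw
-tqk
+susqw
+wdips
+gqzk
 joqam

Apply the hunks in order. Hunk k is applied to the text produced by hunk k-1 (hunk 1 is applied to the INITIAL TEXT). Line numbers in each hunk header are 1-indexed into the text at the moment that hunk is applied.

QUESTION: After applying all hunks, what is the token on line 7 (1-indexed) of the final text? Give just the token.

Hunk 1: at line 1 remove [semol,znrsa] add [ihaw] -> 10 lines: mbk qcdn ihaw tqk joqam fpmvm njdh guyid ttajb btqq
Hunk 2: at line 5 remove [fpmvm] add [gebya] -> 10 lines: mbk qcdn ihaw tqk joqam gebya njdh guyid ttajb btqq
Hunk 3: at line 1 remove [qcdn,ihaw,tqk] add [susqw,wdips,gqzk] -> 10 lines: mbk susqw wdips gqzk joqam gebya njdh guyid ttajb btqq
Final line 7: njdh

Answer: njdh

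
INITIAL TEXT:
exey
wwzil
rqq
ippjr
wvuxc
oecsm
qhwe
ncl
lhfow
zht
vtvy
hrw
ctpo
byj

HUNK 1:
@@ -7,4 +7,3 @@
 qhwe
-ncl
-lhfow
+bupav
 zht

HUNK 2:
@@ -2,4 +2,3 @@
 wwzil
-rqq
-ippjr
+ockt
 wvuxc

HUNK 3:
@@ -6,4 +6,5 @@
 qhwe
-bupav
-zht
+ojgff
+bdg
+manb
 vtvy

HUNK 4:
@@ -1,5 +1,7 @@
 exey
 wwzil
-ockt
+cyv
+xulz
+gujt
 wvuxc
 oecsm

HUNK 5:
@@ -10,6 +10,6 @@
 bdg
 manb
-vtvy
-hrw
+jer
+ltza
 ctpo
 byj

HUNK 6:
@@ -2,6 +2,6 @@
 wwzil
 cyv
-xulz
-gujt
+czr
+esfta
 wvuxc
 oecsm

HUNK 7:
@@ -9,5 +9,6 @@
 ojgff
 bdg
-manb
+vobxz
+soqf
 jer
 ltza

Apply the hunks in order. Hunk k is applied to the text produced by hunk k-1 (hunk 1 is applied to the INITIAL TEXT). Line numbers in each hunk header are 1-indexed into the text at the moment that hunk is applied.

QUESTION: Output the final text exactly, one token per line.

Answer: exey
wwzil
cyv
czr
esfta
wvuxc
oecsm
qhwe
ojgff
bdg
vobxz
soqf
jer
ltza
ctpo
byj

Derivation:
Hunk 1: at line 7 remove [ncl,lhfow] add [bupav] -> 13 lines: exey wwzil rqq ippjr wvuxc oecsm qhwe bupav zht vtvy hrw ctpo byj
Hunk 2: at line 2 remove [rqq,ippjr] add [ockt] -> 12 lines: exey wwzil ockt wvuxc oecsm qhwe bupav zht vtvy hrw ctpo byj
Hunk 3: at line 6 remove [bupav,zht] add [ojgff,bdg,manb] -> 13 lines: exey wwzil ockt wvuxc oecsm qhwe ojgff bdg manb vtvy hrw ctpo byj
Hunk 4: at line 1 remove [ockt] add [cyv,xulz,gujt] -> 15 lines: exey wwzil cyv xulz gujt wvuxc oecsm qhwe ojgff bdg manb vtvy hrw ctpo byj
Hunk 5: at line 10 remove [vtvy,hrw] add [jer,ltza] -> 15 lines: exey wwzil cyv xulz gujt wvuxc oecsm qhwe ojgff bdg manb jer ltza ctpo byj
Hunk 6: at line 2 remove [xulz,gujt] add [czr,esfta] -> 15 lines: exey wwzil cyv czr esfta wvuxc oecsm qhwe ojgff bdg manb jer ltza ctpo byj
Hunk 7: at line 9 remove [manb] add [vobxz,soqf] -> 16 lines: exey wwzil cyv czr esfta wvuxc oecsm qhwe ojgff bdg vobxz soqf jer ltza ctpo byj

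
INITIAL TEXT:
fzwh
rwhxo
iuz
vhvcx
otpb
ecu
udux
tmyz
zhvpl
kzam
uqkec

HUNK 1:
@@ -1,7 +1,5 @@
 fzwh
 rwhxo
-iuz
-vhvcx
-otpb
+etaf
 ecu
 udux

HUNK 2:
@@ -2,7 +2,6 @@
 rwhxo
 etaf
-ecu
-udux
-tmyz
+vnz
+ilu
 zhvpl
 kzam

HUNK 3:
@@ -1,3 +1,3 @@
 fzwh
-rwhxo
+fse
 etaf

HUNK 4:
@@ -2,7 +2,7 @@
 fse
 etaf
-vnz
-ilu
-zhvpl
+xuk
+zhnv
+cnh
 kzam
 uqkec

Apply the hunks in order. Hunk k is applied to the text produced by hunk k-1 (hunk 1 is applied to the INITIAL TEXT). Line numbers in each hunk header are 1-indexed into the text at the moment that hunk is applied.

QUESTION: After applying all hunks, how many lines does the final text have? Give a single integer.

Hunk 1: at line 1 remove [iuz,vhvcx,otpb] add [etaf] -> 9 lines: fzwh rwhxo etaf ecu udux tmyz zhvpl kzam uqkec
Hunk 2: at line 2 remove [ecu,udux,tmyz] add [vnz,ilu] -> 8 lines: fzwh rwhxo etaf vnz ilu zhvpl kzam uqkec
Hunk 3: at line 1 remove [rwhxo] add [fse] -> 8 lines: fzwh fse etaf vnz ilu zhvpl kzam uqkec
Hunk 4: at line 2 remove [vnz,ilu,zhvpl] add [xuk,zhnv,cnh] -> 8 lines: fzwh fse etaf xuk zhnv cnh kzam uqkec
Final line count: 8

Answer: 8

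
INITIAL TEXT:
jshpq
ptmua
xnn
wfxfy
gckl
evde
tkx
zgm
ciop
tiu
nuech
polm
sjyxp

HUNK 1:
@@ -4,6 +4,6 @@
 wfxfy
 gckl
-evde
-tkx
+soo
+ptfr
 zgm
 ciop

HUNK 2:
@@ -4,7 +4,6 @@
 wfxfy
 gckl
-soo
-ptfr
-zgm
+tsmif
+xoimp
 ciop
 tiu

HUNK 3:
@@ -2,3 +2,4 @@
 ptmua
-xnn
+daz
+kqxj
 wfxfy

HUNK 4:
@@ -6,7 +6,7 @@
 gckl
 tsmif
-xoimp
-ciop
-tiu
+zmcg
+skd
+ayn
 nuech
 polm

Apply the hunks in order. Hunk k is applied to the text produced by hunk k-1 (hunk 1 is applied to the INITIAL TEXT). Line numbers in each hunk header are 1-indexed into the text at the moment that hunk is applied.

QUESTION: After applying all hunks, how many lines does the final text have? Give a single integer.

Answer: 13

Derivation:
Hunk 1: at line 4 remove [evde,tkx] add [soo,ptfr] -> 13 lines: jshpq ptmua xnn wfxfy gckl soo ptfr zgm ciop tiu nuech polm sjyxp
Hunk 2: at line 4 remove [soo,ptfr,zgm] add [tsmif,xoimp] -> 12 lines: jshpq ptmua xnn wfxfy gckl tsmif xoimp ciop tiu nuech polm sjyxp
Hunk 3: at line 2 remove [xnn] add [daz,kqxj] -> 13 lines: jshpq ptmua daz kqxj wfxfy gckl tsmif xoimp ciop tiu nuech polm sjyxp
Hunk 4: at line 6 remove [xoimp,ciop,tiu] add [zmcg,skd,ayn] -> 13 lines: jshpq ptmua daz kqxj wfxfy gckl tsmif zmcg skd ayn nuech polm sjyxp
Final line count: 13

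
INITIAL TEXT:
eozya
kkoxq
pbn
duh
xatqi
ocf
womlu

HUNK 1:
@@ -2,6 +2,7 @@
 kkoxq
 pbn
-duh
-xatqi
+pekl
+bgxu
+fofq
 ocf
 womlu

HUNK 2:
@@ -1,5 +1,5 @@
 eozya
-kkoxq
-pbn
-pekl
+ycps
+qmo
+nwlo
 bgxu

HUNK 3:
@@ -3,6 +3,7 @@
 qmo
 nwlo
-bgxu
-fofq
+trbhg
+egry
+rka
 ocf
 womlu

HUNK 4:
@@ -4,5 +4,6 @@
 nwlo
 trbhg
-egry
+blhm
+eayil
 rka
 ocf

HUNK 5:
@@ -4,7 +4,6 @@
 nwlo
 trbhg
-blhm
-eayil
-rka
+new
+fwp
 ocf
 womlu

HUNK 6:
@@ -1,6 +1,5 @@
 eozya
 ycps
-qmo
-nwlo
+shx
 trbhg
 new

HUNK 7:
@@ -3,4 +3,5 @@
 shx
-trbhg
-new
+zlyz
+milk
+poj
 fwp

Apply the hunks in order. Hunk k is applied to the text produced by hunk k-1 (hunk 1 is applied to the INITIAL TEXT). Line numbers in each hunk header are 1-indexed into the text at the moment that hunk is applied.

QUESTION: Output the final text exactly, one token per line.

Hunk 1: at line 2 remove [duh,xatqi] add [pekl,bgxu,fofq] -> 8 lines: eozya kkoxq pbn pekl bgxu fofq ocf womlu
Hunk 2: at line 1 remove [kkoxq,pbn,pekl] add [ycps,qmo,nwlo] -> 8 lines: eozya ycps qmo nwlo bgxu fofq ocf womlu
Hunk 3: at line 3 remove [bgxu,fofq] add [trbhg,egry,rka] -> 9 lines: eozya ycps qmo nwlo trbhg egry rka ocf womlu
Hunk 4: at line 4 remove [egry] add [blhm,eayil] -> 10 lines: eozya ycps qmo nwlo trbhg blhm eayil rka ocf womlu
Hunk 5: at line 4 remove [blhm,eayil,rka] add [new,fwp] -> 9 lines: eozya ycps qmo nwlo trbhg new fwp ocf womlu
Hunk 6: at line 1 remove [qmo,nwlo] add [shx] -> 8 lines: eozya ycps shx trbhg new fwp ocf womlu
Hunk 7: at line 3 remove [trbhg,new] add [zlyz,milk,poj] -> 9 lines: eozya ycps shx zlyz milk poj fwp ocf womlu

Answer: eozya
ycps
shx
zlyz
milk
poj
fwp
ocf
womlu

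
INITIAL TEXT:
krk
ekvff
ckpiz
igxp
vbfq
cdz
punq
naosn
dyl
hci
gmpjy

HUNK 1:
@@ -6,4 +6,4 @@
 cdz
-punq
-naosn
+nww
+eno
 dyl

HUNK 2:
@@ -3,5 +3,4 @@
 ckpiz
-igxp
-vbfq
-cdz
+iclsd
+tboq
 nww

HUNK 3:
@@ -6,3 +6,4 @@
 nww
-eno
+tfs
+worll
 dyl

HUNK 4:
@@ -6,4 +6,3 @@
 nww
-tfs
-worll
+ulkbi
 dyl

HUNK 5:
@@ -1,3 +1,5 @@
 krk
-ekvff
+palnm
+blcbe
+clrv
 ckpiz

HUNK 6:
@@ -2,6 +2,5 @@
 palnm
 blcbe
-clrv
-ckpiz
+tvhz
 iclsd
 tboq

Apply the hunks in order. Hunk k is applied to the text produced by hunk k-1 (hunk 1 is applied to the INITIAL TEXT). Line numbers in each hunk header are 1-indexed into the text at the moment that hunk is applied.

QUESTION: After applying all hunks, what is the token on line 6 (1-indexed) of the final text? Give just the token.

Hunk 1: at line 6 remove [punq,naosn] add [nww,eno] -> 11 lines: krk ekvff ckpiz igxp vbfq cdz nww eno dyl hci gmpjy
Hunk 2: at line 3 remove [igxp,vbfq,cdz] add [iclsd,tboq] -> 10 lines: krk ekvff ckpiz iclsd tboq nww eno dyl hci gmpjy
Hunk 3: at line 6 remove [eno] add [tfs,worll] -> 11 lines: krk ekvff ckpiz iclsd tboq nww tfs worll dyl hci gmpjy
Hunk 4: at line 6 remove [tfs,worll] add [ulkbi] -> 10 lines: krk ekvff ckpiz iclsd tboq nww ulkbi dyl hci gmpjy
Hunk 5: at line 1 remove [ekvff] add [palnm,blcbe,clrv] -> 12 lines: krk palnm blcbe clrv ckpiz iclsd tboq nww ulkbi dyl hci gmpjy
Hunk 6: at line 2 remove [clrv,ckpiz] add [tvhz] -> 11 lines: krk palnm blcbe tvhz iclsd tboq nww ulkbi dyl hci gmpjy
Final line 6: tboq

Answer: tboq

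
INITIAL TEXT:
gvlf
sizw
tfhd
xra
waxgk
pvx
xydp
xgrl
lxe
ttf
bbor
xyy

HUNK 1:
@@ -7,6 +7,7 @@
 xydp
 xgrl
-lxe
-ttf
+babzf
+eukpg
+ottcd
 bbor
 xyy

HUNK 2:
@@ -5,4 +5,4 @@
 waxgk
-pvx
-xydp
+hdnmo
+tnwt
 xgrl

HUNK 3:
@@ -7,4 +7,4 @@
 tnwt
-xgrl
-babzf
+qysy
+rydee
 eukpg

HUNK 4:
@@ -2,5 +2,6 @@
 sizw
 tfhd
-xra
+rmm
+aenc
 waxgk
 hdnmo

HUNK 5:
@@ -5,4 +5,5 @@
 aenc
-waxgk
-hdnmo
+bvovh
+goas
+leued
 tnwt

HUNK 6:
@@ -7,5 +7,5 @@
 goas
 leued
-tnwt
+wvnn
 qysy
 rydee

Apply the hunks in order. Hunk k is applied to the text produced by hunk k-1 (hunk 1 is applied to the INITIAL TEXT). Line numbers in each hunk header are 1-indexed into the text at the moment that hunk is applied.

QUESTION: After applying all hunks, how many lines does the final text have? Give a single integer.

Hunk 1: at line 7 remove [lxe,ttf] add [babzf,eukpg,ottcd] -> 13 lines: gvlf sizw tfhd xra waxgk pvx xydp xgrl babzf eukpg ottcd bbor xyy
Hunk 2: at line 5 remove [pvx,xydp] add [hdnmo,tnwt] -> 13 lines: gvlf sizw tfhd xra waxgk hdnmo tnwt xgrl babzf eukpg ottcd bbor xyy
Hunk 3: at line 7 remove [xgrl,babzf] add [qysy,rydee] -> 13 lines: gvlf sizw tfhd xra waxgk hdnmo tnwt qysy rydee eukpg ottcd bbor xyy
Hunk 4: at line 2 remove [xra] add [rmm,aenc] -> 14 lines: gvlf sizw tfhd rmm aenc waxgk hdnmo tnwt qysy rydee eukpg ottcd bbor xyy
Hunk 5: at line 5 remove [waxgk,hdnmo] add [bvovh,goas,leued] -> 15 lines: gvlf sizw tfhd rmm aenc bvovh goas leued tnwt qysy rydee eukpg ottcd bbor xyy
Hunk 6: at line 7 remove [tnwt] add [wvnn] -> 15 lines: gvlf sizw tfhd rmm aenc bvovh goas leued wvnn qysy rydee eukpg ottcd bbor xyy
Final line count: 15

Answer: 15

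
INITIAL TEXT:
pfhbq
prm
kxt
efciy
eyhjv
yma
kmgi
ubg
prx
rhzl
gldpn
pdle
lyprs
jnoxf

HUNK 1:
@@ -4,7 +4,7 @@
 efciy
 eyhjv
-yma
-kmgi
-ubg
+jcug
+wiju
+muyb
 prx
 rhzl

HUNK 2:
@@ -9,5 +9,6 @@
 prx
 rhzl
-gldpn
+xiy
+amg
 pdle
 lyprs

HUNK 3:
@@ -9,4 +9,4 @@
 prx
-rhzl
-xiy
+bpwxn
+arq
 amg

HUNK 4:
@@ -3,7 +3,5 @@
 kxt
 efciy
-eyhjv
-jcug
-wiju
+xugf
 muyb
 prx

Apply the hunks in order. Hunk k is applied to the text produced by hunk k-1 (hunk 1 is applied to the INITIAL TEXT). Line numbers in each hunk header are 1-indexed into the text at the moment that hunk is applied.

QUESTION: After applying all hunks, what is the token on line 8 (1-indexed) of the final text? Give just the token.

Answer: bpwxn

Derivation:
Hunk 1: at line 4 remove [yma,kmgi,ubg] add [jcug,wiju,muyb] -> 14 lines: pfhbq prm kxt efciy eyhjv jcug wiju muyb prx rhzl gldpn pdle lyprs jnoxf
Hunk 2: at line 9 remove [gldpn] add [xiy,amg] -> 15 lines: pfhbq prm kxt efciy eyhjv jcug wiju muyb prx rhzl xiy amg pdle lyprs jnoxf
Hunk 3: at line 9 remove [rhzl,xiy] add [bpwxn,arq] -> 15 lines: pfhbq prm kxt efciy eyhjv jcug wiju muyb prx bpwxn arq amg pdle lyprs jnoxf
Hunk 4: at line 3 remove [eyhjv,jcug,wiju] add [xugf] -> 13 lines: pfhbq prm kxt efciy xugf muyb prx bpwxn arq amg pdle lyprs jnoxf
Final line 8: bpwxn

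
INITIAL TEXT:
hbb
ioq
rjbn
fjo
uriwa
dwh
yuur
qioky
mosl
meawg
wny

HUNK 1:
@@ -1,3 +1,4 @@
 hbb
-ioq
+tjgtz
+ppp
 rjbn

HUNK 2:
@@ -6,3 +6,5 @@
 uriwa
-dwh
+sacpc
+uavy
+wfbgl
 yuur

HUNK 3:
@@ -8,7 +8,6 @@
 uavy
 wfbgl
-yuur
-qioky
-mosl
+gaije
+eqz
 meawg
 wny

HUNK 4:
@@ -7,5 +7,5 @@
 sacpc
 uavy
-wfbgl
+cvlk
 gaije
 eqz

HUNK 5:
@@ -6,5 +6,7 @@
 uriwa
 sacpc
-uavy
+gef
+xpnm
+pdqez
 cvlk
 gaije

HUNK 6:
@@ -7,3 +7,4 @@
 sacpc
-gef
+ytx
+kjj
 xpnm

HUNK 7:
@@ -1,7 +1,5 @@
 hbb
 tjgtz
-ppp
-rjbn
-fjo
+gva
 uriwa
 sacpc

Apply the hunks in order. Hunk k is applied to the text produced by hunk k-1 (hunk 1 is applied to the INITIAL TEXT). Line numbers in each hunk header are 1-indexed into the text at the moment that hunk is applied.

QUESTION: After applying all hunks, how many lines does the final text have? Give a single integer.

Answer: 14

Derivation:
Hunk 1: at line 1 remove [ioq] add [tjgtz,ppp] -> 12 lines: hbb tjgtz ppp rjbn fjo uriwa dwh yuur qioky mosl meawg wny
Hunk 2: at line 6 remove [dwh] add [sacpc,uavy,wfbgl] -> 14 lines: hbb tjgtz ppp rjbn fjo uriwa sacpc uavy wfbgl yuur qioky mosl meawg wny
Hunk 3: at line 8 remove [yuur,qioky,mosl] add [gaije,eqz] -> 13 lines: hbb tjgtz ppp rjbn fjo uriwa sacpc uavy wfbgl gaije eqz meawg wny
Hunk 4: at line 7 remove [wfbgl] add [cvlk] -> 13 lines: hbb tjgtz ppp rjbn fjo uriwa sacpc uavy cvlk gaije eqz meawg wny
Hunk 5: at line 6 remove [uavy] add [gef,xpnm,pdqez] -> 15 lines: hbb tjgtz ppp rjbn fjo uriwa sacpc gef xpnm pdqez cvlk gaije eqz meawg wny
Hunk 6: at line 7 remove [gef] add [ytx,kjj] -> 16 lines: hbb tjgtz ppp rjbn fjo uriwa sacpc ytx kjj xpnm pdqez cvlk gaije eqz meawg wny
Hunk 7: at line 1 remove [ppp,rjbn,fjo] add [gva] -> 14 lines: hbb tjgtz gva uriwa sacpc ytx kjj xpnm pdqez cvlk gaije eqz meawg wny
Final line count: 14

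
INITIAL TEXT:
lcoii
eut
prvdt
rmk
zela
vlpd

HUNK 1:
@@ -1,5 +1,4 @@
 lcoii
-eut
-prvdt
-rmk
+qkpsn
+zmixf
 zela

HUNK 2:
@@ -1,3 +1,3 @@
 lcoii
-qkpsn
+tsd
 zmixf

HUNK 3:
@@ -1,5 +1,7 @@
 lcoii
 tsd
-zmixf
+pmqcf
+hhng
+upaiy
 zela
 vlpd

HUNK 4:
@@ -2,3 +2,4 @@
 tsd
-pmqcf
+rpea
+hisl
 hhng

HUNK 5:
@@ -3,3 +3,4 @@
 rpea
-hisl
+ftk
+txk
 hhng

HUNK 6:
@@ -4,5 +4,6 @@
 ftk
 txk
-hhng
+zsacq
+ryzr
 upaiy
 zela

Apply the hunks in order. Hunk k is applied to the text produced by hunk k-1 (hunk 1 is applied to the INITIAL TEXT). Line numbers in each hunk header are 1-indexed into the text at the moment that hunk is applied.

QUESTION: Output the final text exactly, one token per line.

Hunk 1: at line 1 remove [eut,prvdt,rmk] add [qkpsn,zmixf] -> 5 lines: lcoii qkpsn zmixf zela vlpd
Hunk 2: at line 1 remove [qkpsn] add [tsd] -> 5 lines: lcoii tsd zmixf zela vlpd
Hunk 3: at line 1 remove [zmixf] add [pmqcf,hhng,upaiy] -> 7 lines: lcoii tsd pmqcf hhng upaiy zela vlpd
Hunk 4: at line 2 remove [pmqcf] add [rpea,hisl] -> 8 lines: lcoii tsd rpea hisl hhng upaiy zela vlpd
Hunk 5: at line 3 remove [hisl] add [ftk,txk] -> 9 lines: lcoii tsd rpea ftk txk hhng upaiy zela vlpd
Hunk 6: at line 4 remove [hhng] add [zsacq,ryzr] -> 10 lines: lcoii tsd rpea ftk txk zsacq ryzr upaiy zela vlpd

Answer: lcoii
tsd
rpea
ftk
txk
zsacq
ryzr
upaiy
zela
vlpd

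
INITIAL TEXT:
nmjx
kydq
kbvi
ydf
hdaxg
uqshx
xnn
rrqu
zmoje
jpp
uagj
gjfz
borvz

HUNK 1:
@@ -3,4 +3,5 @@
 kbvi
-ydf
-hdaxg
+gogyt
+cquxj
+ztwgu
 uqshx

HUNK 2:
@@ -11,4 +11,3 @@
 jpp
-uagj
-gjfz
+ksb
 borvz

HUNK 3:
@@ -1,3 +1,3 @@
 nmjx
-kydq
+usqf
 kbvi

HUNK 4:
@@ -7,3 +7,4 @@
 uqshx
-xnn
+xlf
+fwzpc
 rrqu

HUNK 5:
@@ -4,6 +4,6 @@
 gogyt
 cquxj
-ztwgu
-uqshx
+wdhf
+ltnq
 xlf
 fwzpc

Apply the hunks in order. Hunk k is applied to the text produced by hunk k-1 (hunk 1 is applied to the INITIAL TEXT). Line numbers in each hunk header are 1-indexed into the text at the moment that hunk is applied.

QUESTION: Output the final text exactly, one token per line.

Hunk 1: at line 3 remove [ydf,hdaxg] add [gogyt,cquxj,ztwgu] -> 14 lines: nmjx kydq kbvi gogyt cquxj ztwgu uqshx xnn rrqu zmoje jpp uagj gjfz borvz
Hunk 2: at line 11 remove [uagj,gjfz] add [ksb] -> 13 lines: nmjx kydq kbvi gogyt cquxj ztwgu uqshx xnn rrqu zmoje jpp ksb borvz
Hunk 3: at line 1 remove [kydq] add [usqf] -> 13 lines: nmjx usqf kbvi gogyt cquxj ztwgu uqshx xnn rrqu zmoje jpp ksb borvz
Hunk 4: at line 7 remove [xnn] add [xlf,fwzpc] -> 14 lines: nmjx usqf kbvi gogyt cquxj ztwgu uqshx xlf fwzpc rrqu zmoje jpp ksb borvz
Hunk 5: at line 4 remove [ztwgu,uqshx] add [wdhf,ltnq] -> 14 lines: nmjx usqf kbvi gogyt cquxj wdhf ltnq xlf fwzpc rrqu zmoje jpp ksb borvz

Answer: nmjx
usqf
kbvi
gogyt
cquxj
wdhf
ltnq
xlf
fwzpc
rrqu
zmoje
jpp
ksb
borvz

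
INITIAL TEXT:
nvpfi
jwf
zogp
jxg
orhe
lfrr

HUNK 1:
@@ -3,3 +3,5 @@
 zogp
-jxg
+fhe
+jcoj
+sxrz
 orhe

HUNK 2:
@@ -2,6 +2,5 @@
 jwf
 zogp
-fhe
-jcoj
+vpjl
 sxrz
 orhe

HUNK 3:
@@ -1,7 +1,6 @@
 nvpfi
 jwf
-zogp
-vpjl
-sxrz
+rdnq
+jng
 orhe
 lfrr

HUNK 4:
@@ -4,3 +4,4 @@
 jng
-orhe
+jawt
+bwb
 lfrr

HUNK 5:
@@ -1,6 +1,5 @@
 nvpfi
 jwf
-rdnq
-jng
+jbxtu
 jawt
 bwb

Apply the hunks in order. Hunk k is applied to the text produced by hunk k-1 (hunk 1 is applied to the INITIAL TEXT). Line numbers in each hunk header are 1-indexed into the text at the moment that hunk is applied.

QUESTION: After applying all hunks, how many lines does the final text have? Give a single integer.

Hunk 1: at line 3 remove [jxg] add [fhe,jcoj,sxrz] -> 8 lines: nvpfi jwf zogp fhe jcoj sxrz orhe lfrr
Hunk 2: at line 2 remove [fhe,jcoj] add [vpjl] -> 7 lines: nvpfi jwf zogp vpjl sxrz orhe lfrr
Hunk 3: at line 1 remove [zogp,vpjl,sxrz] add [rdnq,jng] -> 6 lines: nvpfi jwf rdnq jng orhe lfrr
Hunk 4: at line 4 remove [orhe] add [jawt,bwb] -> 7 lines: nvpfi jwf rdnq jng jawt bwb lfrr
Hunk 5: at line 1 remove [rdnq,jng] add [jbxtu] -> 6 lines: nvpfi jwf jbxtu jawt bwb lfrr
Final line count: 6

Answer: 6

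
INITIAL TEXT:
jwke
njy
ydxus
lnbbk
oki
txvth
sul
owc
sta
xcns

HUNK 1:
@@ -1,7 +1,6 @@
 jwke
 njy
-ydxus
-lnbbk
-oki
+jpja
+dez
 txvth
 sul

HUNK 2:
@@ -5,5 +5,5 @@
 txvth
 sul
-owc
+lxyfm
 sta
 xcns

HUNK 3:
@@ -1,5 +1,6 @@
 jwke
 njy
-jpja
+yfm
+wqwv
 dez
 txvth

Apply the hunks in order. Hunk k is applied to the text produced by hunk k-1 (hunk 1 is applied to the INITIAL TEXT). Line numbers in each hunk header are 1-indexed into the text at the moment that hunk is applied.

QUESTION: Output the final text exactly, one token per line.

Answer: jwke
njy
yfm
wqwv
dez
txvth
sul
lxyfm
sta
xcns

Derivation:
Hunk 1: at line 1 remove [ydxus,lnbbk,oki] add [jpja,dez] -> 9 lines: jwke njy jpja dez txvth sul owc sta xcns
Hunk 2: at line 5 remove [owc] add [lxyfm] -> 9 lines: jwke njy jpja dez txvth sul lxyfm sta xcns
Hunk 3: at line 1 remove [jpja] add [yfm,wqwv] -> 10 lines: jwke njy yfm wqwv dez txvth sul lxyfm sta xcns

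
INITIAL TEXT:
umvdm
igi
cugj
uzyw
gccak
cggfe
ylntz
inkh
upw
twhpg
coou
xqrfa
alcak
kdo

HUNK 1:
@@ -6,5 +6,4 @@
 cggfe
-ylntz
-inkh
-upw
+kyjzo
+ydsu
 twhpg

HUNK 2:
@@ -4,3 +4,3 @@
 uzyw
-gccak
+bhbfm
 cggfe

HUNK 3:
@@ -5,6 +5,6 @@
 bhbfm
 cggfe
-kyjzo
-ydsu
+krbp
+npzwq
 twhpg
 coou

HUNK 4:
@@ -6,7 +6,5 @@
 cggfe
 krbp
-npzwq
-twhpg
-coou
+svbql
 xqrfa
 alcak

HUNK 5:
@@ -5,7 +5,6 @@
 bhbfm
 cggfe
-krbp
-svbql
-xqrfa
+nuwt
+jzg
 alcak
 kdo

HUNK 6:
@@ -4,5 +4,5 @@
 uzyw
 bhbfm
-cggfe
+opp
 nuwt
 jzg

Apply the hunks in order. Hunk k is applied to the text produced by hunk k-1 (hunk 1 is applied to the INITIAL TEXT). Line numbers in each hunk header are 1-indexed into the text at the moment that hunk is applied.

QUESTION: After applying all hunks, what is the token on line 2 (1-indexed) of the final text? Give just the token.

Hunk 1: at line 6 remove [ylntz,inkh,upw] add [kyjzo,ydsu] -> 13 lines: umvdm igi cugj uzyw gccak cggfe kyjzo ydsu twhpg coou xqrfa alcak kdo
Hunk 2: at line 4 remove [gccak] add [bhbfm] -> 13 lines: umvdm igi cugj uzyw bhbfm cggfe kyjzo ydsu twhpg coou xqrfa alcak kdo
Hunk 3: at line 5 remove [kyjzo,ydsu] add [krbp,npzwq] -> 13 lines: umvdm igi cugj uzyw bhbfm cggfe krbp npzwq twhpg coou xqrfa alcak kdo
Hunk 4: at line 6 remove [npzwq,twhpg,coou] add [svbql] -> 11 lines: umvdm igi cugj uzyw bhbfm cggfe krbp svbql xqrfa alcak kdo
Hunk 5: at line 5 remove [krbp,svbql,xqrfa] add [nuwt,jzg] -> 10 lines: umvdm igi cugj uzyw bhbfm cggfe nuwt jzg alcak kdo
Hunk 6: at line 4 remove [cggfe] add [opp] -> 10 lines: umvdm igi cugj uzyw bhbfm opp nuwt jzg alcak kdo
Final line 2: igi

Answer: igi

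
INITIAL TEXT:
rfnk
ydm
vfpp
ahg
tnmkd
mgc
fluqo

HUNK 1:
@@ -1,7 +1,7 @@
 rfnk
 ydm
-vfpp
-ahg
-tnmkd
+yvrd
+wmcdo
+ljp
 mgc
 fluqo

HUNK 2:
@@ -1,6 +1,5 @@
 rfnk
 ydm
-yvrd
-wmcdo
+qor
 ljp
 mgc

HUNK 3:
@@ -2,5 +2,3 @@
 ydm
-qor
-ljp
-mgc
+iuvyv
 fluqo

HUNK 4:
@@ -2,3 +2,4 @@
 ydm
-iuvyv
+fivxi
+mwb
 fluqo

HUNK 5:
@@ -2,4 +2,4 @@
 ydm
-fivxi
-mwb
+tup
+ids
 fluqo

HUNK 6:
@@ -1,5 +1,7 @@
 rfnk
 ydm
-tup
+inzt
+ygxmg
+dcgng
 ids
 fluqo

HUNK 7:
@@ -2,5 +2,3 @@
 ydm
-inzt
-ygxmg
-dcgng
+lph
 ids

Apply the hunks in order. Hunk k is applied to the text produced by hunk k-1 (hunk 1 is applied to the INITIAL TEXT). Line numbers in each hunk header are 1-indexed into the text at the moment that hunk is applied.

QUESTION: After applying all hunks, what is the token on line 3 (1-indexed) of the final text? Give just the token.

Hunk 1: at line 1 remove [vfpp,ahg,tnmkd] add [yvrd,wmcdo,ljp] -> 7 lines: rfnk ydm yvrd wmcdo ljp mgc fluqo
Hunk 2: at line 1 remove [yvrd,wmcdo] add [qor] -> 6 lines: rfnk ydm qor ljp mgc fluqo
Hunk 3: at line 2 remove [qor,ljp,mgc] add [iuvyv] -> 4 lines: rfnk ydm iuvyv fluqo
Hunk 4: at line 2 remove [iuvyv] add [fivxi,mwb] -> 5 lines: rfnk ydm fivxi mwb fluqo
Hunk 5: at line 2 remove [fivxi,mwb] add [tup,ids] -> 5 lines: rfnk ydm tup ids fluqo
Hunk 6: at line 1 remove [tup] add [inzt,ygxmg,dcgng] -> 7 lines: rfnk ydm inzt ygxmg dcgng ids fluqo
Hunk 7: at line 2 remove [inzt,ygxmg,dcgng] add [lph] -> 5 lines: rfnk ydm lph ids fluqo
Final line 3: lph

Answer: lph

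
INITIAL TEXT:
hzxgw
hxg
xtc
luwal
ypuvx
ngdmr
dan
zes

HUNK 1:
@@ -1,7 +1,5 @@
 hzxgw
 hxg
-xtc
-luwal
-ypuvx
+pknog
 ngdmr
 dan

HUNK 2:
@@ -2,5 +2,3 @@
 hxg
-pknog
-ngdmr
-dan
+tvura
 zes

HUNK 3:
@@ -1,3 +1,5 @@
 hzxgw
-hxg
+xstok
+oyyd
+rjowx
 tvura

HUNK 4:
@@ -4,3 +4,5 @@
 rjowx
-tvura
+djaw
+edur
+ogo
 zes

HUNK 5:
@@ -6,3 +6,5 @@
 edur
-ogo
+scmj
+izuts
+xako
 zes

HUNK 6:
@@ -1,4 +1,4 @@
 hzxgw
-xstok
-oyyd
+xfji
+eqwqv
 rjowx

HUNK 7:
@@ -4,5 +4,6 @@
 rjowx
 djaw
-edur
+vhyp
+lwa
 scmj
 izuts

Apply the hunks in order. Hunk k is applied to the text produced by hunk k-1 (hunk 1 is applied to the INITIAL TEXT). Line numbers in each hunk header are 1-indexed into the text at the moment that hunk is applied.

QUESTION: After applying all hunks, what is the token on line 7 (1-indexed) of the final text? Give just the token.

Answer: lwa

Derivation:
Hunk 1: at line 1 remove [xtc,luwal,ypuvx] add [pknog] -> 6 lines: hzxgw hxg pknog ngdmr dan zes
Hunk 2: at line 2 remove [pknog,ngdmr,dan] add [tvura] -> 4 lines: hzxgw hxg tvura zes
Hunk 3: at line 1 remove [hxg] add [xstok,oyyd,rjowx] -> 6 lines: hzxgw xstok oyyd rjowx tvura zes
Hunk 4: at line 4 remove [tvura] add [djaw,edur,ogo] -> 8 lines: hzxgw xstok oyyd rjowx djaw edur ogo zes
Hunk 5: at line 6 remove [ogo] add [scmj,izuts,xako] -> 10 lines: hzxgw xstok oyyd rjowx djaw edur scmj izuts xako zes
Hunk 6: at line 1 remove [xstok,oyyd] add [xfji,eqwqv] -> 10 lines: hzxgw xfji eqwqv rjowx djaw edur scmj izuts xako zes
Hunk 7: at line 4 remove [edur] add [vhyp,lwa] -> 11 lines: hzxgw xfji eqwqv rjowx djaw vhyp lwa scmj izuts xako zes
Final line 7: lwa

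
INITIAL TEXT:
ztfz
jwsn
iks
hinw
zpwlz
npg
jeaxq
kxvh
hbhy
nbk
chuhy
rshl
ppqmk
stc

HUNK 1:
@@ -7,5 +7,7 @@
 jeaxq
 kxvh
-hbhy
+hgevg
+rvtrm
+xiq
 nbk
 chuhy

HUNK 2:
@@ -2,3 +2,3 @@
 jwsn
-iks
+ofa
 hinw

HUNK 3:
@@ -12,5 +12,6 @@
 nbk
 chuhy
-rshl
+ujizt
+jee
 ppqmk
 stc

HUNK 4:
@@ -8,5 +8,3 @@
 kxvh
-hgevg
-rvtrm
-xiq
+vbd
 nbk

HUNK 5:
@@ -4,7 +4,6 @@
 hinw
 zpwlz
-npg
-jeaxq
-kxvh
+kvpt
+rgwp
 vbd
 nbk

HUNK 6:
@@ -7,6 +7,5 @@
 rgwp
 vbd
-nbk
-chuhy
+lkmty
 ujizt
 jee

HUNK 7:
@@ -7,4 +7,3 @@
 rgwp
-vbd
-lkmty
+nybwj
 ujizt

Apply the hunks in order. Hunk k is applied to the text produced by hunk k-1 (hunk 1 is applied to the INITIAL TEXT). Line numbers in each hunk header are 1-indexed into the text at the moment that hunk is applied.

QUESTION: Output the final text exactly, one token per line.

Hunk 1: at line 7 remove [hbhy] add [hgevg,rvtrm,xiq] -> 16 lines: ztfz jwsn iks hinw zpwlz npg jeaxq kxvh hgevg rvtrm xiq nbk chuhy rshl ppqmk stc
Hunk 2: at line 2 remove [iks] add [ofa] -> 16 lines: ztfz jwsn ofa hinw zpwlz npg jeaxq kxvh hgevg rvtrm xiq nbk chuhy rshl ppqmk stc
Hunk 3: at line 12 remove [rshl] add [ujizt,jee] -> 17 lines: ztfz jwsn ofa hinw zpwlz npg jeaxq kxvh hgevg rvtrm xiq nbk chuhy ujizt jee ppqmk stc
Hunk 4: at line 8 remove [hgevg,rvtrm,xiq] add [vbd] -> 15 lines: ztfz jwsn ofa hinw zpwlz npg jeaxq kxvh vbd nbk chuhy ujizt jee ppqmk stc
Hunk 5: at line 4 remove [npg,jeaxq,kxvh] add [kvpt,rgwp] -> 14 lines: ztfz jwsn ofa hinw zpwlz kvpt rgwp vbd nbk chuhy ujizt jee ppqmk stc
Hunk 6: at line 7 remove [nbk,chuhy] add [lkmty] -> 13 lines: ztfz jwsn ofa hinw zpwlz kvpt rgwp vbd lkmty ujizt jee ppqmk stc
Hunk 7: at line 7 remove [vbd,lkmty] add [nybwj] -> 12 lines: ztfz jwsn ofa hinw zpwlz kvpt rgwp nybwj ujizt jee ppqmk stc

Answer: ztfz
jwsn
ofa
hinw
zpwlz
kvpt
rgwp
nybwj
ujizt
jee
ppqmk
stc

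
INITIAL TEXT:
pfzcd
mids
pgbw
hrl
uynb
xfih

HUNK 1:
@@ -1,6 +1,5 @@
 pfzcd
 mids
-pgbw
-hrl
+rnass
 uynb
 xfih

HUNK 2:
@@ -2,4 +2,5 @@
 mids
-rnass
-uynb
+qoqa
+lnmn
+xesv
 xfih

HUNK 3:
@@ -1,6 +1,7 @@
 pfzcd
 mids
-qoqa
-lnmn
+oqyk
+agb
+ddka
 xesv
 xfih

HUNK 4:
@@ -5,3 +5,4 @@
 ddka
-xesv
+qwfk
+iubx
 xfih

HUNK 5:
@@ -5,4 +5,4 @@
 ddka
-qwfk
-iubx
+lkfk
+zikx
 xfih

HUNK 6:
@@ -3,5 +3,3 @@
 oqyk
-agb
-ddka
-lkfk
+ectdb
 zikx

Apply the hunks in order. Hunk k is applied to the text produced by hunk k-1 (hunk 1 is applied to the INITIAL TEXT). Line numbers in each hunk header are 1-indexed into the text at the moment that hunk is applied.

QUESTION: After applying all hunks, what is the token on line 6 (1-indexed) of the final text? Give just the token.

Answer: xfih

Derivation:
Hunk 1: at line 1 remove [pgbw,hrl] add [rnass] -> 5 lines: pfzcd mids rnass uynb xfih
Hunk 2: at line 2 remove [rnass,uynb] add [qoqa,lnmn,xesv] -> 6 lines: pfzcd mids qoqa lnmn xesv xfih
Hunk 3: at line 1 remove [qoqa,lnmn] add [oqyk,agb,ddka] -> 7 lines: pfzcd mids oqyk agb ddka xesv xfih
Hunk 4: at line 5 remove [xesv] add [qwfk,iubx] -> 8 lines: pfzcd mids oqyk agb ddka qwfk iubx xfih
Hunk 5: at line 5 remove [qwfk,iubx] add [lkfk,zikx] -> 8 lines: pfzcd mids oqyk agb ddka lkfk zikx xfih
Hunk 6: at line 3 remove [agb,ddka,lkfk] add [ectdb] -> 6 lines: pfzcd mids oqyk ectdb zikx xfih
Final line 6: xfih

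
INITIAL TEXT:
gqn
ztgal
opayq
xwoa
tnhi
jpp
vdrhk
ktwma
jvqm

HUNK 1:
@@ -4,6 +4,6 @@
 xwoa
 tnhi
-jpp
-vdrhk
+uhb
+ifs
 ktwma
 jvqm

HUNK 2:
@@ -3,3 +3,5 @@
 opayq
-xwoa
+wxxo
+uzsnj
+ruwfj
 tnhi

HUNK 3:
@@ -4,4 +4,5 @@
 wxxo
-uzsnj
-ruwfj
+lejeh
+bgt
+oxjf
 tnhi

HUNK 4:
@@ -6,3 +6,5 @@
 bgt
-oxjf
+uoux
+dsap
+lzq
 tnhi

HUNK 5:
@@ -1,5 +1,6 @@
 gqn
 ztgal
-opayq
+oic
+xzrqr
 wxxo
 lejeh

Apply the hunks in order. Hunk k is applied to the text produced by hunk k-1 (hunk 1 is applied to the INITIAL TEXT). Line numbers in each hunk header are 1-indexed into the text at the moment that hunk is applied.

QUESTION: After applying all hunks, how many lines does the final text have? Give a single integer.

Hunk 1: at line 4 remove [jpp,vdrhk] add [uhb,ifs] -> 9 lines: gqn ztgal opayq xwoa tnhi uhb ifs ktwma jvqm
Hunk 2: at line 3 remove [xwoa] add [wxxo,uzsnj,ruwfj] -> 11 lines: gqn ztgal opayq wxxo uzsnj ruwfj tnhi uhb ifs ktwma jvqm
Hunk 3: at line 4 remove [uzsnj,ruwfj] add [lejeh,bgt,oxjf] -> 12 lines: gqn ztgal opayq wxxo lejeh bgt oxjf tnhi uhb ifs ktwma jvqm
Hunk 4: at line 6 remove [oxjf] add [uoux,dsap,lzq] -> 14 lines: gqn ztgal opayq wxxo lejeh bgt uoux dsap lzq tnhi uhb ifs ktwma jvqm
Hunk 5: at line 1 remove [opayq] add [oic,xzrqr] -> 15 lines: gqn ztgal oic xzrqr wxxo lejeh bgt uoux dsap lzq tnhi uhb ifs ktwma jvqm
Final line count: 15

Answer: 15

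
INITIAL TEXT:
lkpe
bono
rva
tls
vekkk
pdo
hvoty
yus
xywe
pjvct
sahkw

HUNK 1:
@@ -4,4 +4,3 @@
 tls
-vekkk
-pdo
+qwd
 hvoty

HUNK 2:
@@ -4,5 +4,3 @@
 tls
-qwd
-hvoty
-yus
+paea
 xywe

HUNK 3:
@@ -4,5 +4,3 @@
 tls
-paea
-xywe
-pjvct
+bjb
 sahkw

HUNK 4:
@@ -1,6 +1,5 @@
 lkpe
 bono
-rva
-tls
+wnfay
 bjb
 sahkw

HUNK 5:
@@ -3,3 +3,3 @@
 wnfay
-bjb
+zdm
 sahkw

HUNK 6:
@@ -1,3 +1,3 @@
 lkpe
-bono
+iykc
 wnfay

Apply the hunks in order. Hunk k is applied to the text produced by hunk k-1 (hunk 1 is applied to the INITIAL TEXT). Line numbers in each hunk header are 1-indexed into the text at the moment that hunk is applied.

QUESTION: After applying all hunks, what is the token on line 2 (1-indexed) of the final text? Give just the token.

Answer: iykc

Derivation:
Hunk 1: at line 4 remove [vekkk,pdo] add [qwd] -> 10 lines: lkpe bono rva tls qwd hvoty yus xywe pjvct sahkw
Hunk 2: at line 4 remove [qwd,hvoty,yus] add [paea] -> 8 lines: lkpe bono rva tls paea xywe pjvct sahkw
Hunk 3: at line 4 remove [paea,xywe,pjvct] add [bjb] -> 6 lines: lkpe bono rva tls bjb sahkw
Hunk 4: at line 1 remove [rva,tls] add [wnfay] -> 5 lines: lkpe bono wnfay bjb sahkw
Hunk 5: at line 3 remove [bjb] add [zdm] -> 5 lines: lkpe bono wnfay zdm sahkw
Hunk 6: at line 1 remove [bono] add [iykc] -> 5 lines: lkpe iykc wnfay zdm sahkw
Final line 2: iykc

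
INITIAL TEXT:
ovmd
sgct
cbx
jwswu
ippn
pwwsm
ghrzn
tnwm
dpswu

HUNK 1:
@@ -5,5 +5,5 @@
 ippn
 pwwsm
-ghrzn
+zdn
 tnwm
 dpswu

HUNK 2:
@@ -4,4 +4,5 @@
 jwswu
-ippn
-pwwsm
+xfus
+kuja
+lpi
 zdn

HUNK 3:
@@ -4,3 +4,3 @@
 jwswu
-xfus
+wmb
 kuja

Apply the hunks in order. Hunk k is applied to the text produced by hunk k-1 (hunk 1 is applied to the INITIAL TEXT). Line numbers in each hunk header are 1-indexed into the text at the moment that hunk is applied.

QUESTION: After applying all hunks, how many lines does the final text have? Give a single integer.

Answer: 10

Derivation:
Hunk 1: at line 5 remove [ghrzn] add [zdn] -> 9 lines: ovmd sgct cbx jwswu ippn pwwsm zdn tnwm dpswu
Hunk 2: at line 4 remove [ippn,pwwsm] add [xfus,kuja,lpi] -> 10 lines: ovmd sgct cbx jwswu xfus kuja lpi zdn tnwm dpswu
Hunk 3: at line 4 remove [xfus] add [wmb] -> 10 lines: ovmd sgct cbx jwswu wmb kuja lpi zdn tnwm dpswu
Final line count: 10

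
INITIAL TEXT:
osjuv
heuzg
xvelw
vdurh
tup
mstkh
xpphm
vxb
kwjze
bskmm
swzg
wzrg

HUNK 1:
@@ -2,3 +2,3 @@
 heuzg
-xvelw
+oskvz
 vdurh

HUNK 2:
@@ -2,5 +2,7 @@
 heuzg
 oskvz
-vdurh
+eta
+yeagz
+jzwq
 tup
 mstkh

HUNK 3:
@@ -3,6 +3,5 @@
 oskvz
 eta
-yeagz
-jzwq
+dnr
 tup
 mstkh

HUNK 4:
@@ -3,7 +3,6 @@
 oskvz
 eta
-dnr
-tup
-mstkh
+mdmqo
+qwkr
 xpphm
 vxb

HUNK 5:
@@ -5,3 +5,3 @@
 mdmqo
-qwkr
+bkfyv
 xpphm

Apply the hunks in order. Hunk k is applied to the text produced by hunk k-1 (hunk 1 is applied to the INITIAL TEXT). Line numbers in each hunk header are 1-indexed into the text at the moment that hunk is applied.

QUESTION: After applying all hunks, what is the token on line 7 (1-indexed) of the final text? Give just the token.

Hunk 1: at line 2 remove [xvelw] add [oskvz] -> 12 lines: osjuv heuzg oskvz vdurh tup mstkh xpphm vxb kwjze bskmm swzg wzrg
Hunk 2: at line 2 remove [vdurh] add [eta,yeagz,jzwq] -> 14 lines: osjuv heuzg oskvz eta yeagz jzwq tup mstkh xpphm vxb kwjze bskmm swzg wzrg
Hunk 3: at line 3 remove [yeagz,jzwq] add [dnr] -> 13 lines: osjuv heuzg oskvz eta dnr tup mstkh xpphm vxb kwjze bskmm swzg wzrg
Hunk 4: at line 3 remove [dnr,tup,mstkh] add [mdmqo,qwkr] -> 12 lines: osjuv heuzg oskvz eta mdmqo qwkr xpphm vxb kwjze bskmm swzg wzrg
Hunk 5: at line 5 remove [qwkr] add [bkfyv] -> 12 lines: osjuv heuzg oskvz eta mdmqo bkfyv xpphm vxb kwjze bskmm swzg wzrg
Final line 7: xpphm

Answer: xpphm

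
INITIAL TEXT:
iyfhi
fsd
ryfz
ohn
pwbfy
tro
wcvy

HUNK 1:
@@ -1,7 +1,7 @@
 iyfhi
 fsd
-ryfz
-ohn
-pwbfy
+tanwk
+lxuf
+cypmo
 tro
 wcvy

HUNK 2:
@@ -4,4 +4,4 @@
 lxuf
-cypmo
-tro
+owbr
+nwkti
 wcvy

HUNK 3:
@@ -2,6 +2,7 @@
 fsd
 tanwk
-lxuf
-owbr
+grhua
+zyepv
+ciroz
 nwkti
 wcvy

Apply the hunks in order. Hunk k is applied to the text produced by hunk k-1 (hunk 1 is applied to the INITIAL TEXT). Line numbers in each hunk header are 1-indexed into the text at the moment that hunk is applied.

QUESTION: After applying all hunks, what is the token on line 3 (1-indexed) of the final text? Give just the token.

Answer: tanwk

Derivation:
Hunk 1: at line 1 remove [ryfz,ohn,pwbfy] add [tanwk,lxuf,cypmo] -> 7 lines: iyfhi fsd tanwk lxuf cypmo tro wcvy
Hunk 2: at line 4 remove [cypmo,tro] add [owbr,nwkti] -> 7 lines: iyfhi fsd tanwk lxuf owbr nwkti wcvy
Hunk 3: at line 2 remove [lxuf,owbr] add [grhua,zyepv,ciroz] -> 8 lines: iyfhi fsd tanwk grhua zyepv ciroz nwkti wcvy
Final line 3: tanwk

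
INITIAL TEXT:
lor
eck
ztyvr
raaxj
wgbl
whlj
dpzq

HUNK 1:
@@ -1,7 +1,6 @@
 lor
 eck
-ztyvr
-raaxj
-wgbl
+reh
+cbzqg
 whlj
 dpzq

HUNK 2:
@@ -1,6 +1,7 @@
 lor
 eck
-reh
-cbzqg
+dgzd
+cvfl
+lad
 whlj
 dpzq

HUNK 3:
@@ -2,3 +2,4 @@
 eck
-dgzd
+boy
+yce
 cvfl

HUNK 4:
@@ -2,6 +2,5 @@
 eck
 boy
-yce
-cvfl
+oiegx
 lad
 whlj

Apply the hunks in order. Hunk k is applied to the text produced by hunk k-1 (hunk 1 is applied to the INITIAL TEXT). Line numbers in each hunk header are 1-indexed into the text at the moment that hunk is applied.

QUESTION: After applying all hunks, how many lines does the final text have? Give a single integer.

Answer: 7

Derivation:
Hunk 1: at line 1 remove [ztyvr,raaxj,wgbl] add [reh,cbzqg] -> 6 lines: lor eck reh cbzqg whlj dpzq
Hunk 2: at line 1 remove [reh,cbzqg] add [dgzd,cvfl,lad] -> 7 lines: lor eck dgzd cvfl lad whlj dpzq
Hunk 3: at line 2 remove [dgzd] add [boy,yce] -> 8 lines: lor eck boy yce cvfl lad whlj dpzq
Hunk 4: at line 2 remove [yce,cvfl] add [oiegx] -> 7 lines: lor eck boy oiegx lad whlj dpzq
Final line count: 7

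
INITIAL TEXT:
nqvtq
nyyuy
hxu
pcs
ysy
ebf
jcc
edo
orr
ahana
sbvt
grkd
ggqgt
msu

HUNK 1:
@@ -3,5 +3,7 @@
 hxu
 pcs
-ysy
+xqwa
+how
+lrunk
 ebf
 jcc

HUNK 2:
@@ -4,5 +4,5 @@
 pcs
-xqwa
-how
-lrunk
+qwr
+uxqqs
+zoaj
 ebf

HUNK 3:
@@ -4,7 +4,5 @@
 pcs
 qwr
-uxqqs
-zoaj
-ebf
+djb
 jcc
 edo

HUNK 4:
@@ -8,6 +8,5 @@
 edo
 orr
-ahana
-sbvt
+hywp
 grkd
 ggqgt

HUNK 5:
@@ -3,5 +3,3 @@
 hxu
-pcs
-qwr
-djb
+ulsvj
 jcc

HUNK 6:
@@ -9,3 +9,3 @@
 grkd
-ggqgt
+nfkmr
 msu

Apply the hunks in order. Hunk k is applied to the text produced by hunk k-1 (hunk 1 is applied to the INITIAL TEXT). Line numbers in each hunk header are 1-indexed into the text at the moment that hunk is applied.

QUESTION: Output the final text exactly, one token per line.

Answer: nqvtq
nyyuy
hxu
ulsvj
jcc
edo
orr
hywp
grkd
nfkmr
msu

Derivation:
Hunk 1: at line 3 remove [ysy] add [xqwa,how,lrunk] -> 16 lines: nqvtq nyyuy hxu pcs xqwa how lrunk ebf jcc edo orr ahana sbvt grkd ggqgt msu
Hunk 2: at line 4 remove [xqwa,how,lrunk] add [qwr,uxqqs,zoaj] -> 16 lines: nqvtq nyyuy hxu pcs qwr uxqqs zoaj ebf jcc edo orr ahana sbvt grkd ggqgt msu
Hunk 3: at line 4 remove [uxqqs,zoaj,ebf] add [djb] -> 14 lines: nqvtq nyyuy hxu pcs qwr djb jcc edo orr ahana sbvt grkd ggqgt msu
Hunk 4: at line 8 remove [ahana,sbvt] add [hywp] -> 13 lines: nqvtq nyyuy hxu pcs qwr djb jcc edo orr hywp grkd ggqgt msu
Hunk 5: at line 3 remove [pcs,qwr,djb] add [ulsvj] -> 11 lines: nqvtq nyyuy hxu ulsvj jcc edo orr hywp grkd ggqgt msu
Hunk 6: at line 9 remove [ggqgt] add [nfkmr] -> 11 lines: nqvtq nyyuy hxu ulsvj jcc edo orr hywp grkd nfkmr msu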